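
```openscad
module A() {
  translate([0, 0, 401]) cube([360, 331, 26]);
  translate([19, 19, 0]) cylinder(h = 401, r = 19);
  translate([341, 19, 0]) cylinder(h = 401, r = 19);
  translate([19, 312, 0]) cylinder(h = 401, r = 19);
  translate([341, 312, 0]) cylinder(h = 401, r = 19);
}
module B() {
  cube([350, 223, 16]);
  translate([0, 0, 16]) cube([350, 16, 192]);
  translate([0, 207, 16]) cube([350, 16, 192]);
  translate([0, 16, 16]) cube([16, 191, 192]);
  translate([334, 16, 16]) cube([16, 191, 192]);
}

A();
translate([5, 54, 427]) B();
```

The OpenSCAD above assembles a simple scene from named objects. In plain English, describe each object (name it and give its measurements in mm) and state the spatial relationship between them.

A is a four-legged stool. The seat is 360×331 mm, 26 mm thick, top at z = 427 mm. It stands on four round legs, each 38 mm in diameter, from z = 0 to the seat underside, each leg's axis is inset half a diameter from the nearest pair of seat edges (so the leg's bounding box is flush with the corner).

B is an open-topped rectangular box: outside dimensions 350×223×208 mm, with a uniform wall and base thickness of 16 mm. The base is a full 350×223 slab on the floor; four walls sit on top of the base. The front and back walls (the −y and +y sides) span the full width; the two side walls fit between them.

The open box is on top of the stool, centred.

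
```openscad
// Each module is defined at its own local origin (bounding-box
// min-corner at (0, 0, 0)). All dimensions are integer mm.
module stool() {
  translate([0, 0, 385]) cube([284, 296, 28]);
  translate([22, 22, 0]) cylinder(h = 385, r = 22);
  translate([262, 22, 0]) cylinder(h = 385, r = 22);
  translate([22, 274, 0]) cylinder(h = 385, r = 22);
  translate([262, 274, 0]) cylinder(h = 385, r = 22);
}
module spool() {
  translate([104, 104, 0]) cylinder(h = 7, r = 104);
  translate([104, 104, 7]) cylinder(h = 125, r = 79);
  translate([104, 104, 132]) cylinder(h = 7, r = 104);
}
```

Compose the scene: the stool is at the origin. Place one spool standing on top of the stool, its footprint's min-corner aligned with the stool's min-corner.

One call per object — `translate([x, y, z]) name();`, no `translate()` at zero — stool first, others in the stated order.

stool();
translate([0, 0, 413]) spool();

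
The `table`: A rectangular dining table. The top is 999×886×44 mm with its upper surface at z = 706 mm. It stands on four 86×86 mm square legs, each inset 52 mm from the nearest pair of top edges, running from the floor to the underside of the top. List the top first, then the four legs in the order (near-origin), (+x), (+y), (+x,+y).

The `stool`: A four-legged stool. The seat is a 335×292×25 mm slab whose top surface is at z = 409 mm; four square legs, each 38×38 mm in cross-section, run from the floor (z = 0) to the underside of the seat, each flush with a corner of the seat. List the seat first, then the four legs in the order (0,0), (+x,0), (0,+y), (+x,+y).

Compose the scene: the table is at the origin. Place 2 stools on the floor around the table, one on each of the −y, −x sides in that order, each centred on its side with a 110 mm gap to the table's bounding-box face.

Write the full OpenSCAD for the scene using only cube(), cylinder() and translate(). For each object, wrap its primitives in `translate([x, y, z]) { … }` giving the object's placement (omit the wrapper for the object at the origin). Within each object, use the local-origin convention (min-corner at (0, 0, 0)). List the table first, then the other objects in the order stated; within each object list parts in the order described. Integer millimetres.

translate([0, 0, 662]) cube([999, 886, 44]);
translate([52, 52, 0]) cube([86, 86, 662]);
translate([861, 52, 0]) cube([86, 86, 662]);
translate([52, 748, 0]) cube([86, 86, 662]);
translate([861, 748, 0]) cube([86, 86, 662]);
translate([332, -402, 0]) {
  translate([0, 0, 384]) cube([335, 292, 25]);
  cube([38, 38, 384]);
  translate([297, 0, 0]) cube([38, 38, 384]);
  translate([0, 254, 0]) cube([38, 38, 384]);
  translate([297, 254, 0]) cube([38, 38, 384]);
}
translate([-445, 297, 0]) {
  translate([0, 0, 384]) cube([335, 292, 25]);
  cube([38, 38, 384]);
  translate([297, 0, 0]) cube([38, 38, 384]);
  translate([0, 254, 0]) cube([38, 38, 384]);
  translate([297, 254, 0]) cube([38, 38, 384]);
}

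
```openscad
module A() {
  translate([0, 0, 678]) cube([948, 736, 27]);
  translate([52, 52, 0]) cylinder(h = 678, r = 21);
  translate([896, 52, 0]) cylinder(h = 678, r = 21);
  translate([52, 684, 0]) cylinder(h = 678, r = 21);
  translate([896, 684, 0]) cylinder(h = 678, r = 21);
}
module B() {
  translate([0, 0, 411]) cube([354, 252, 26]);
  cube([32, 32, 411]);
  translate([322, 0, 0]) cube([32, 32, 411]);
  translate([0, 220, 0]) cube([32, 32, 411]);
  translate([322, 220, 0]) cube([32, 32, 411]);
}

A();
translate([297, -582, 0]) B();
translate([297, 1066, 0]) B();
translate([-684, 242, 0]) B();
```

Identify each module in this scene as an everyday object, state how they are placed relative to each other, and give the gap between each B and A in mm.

A is a table. B is a stool. Three stools sit around the table at the −y, +y, −x sides. The gap between each stool and the table is 330 mm.

Each stool's nearest face is 330 mm from the table's bounding box.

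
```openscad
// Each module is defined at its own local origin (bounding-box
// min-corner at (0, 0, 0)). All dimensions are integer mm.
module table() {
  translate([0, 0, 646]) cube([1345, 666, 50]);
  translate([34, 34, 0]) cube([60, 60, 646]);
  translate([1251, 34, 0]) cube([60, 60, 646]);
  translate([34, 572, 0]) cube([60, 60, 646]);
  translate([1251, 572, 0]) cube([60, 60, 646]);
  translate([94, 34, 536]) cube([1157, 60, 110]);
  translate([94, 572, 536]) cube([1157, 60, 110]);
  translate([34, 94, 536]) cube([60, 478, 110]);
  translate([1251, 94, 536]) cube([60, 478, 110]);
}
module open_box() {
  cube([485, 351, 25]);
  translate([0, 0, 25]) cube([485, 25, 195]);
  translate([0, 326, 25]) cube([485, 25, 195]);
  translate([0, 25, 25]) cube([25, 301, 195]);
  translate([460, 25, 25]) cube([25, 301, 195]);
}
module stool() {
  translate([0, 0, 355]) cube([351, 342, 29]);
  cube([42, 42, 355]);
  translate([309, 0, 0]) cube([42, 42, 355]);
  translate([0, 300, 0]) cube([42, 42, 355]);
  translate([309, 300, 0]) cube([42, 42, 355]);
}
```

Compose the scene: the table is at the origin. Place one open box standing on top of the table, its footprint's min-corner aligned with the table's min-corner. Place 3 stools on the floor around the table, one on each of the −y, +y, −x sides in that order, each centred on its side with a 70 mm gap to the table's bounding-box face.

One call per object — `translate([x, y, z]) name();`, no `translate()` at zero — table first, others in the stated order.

table();
translate([0, 0, 696]) open_box();
translate([497, -412, 0]) stool();
translate([497, 736, 0]) stool();
translate([-421, 162, 0]) stool();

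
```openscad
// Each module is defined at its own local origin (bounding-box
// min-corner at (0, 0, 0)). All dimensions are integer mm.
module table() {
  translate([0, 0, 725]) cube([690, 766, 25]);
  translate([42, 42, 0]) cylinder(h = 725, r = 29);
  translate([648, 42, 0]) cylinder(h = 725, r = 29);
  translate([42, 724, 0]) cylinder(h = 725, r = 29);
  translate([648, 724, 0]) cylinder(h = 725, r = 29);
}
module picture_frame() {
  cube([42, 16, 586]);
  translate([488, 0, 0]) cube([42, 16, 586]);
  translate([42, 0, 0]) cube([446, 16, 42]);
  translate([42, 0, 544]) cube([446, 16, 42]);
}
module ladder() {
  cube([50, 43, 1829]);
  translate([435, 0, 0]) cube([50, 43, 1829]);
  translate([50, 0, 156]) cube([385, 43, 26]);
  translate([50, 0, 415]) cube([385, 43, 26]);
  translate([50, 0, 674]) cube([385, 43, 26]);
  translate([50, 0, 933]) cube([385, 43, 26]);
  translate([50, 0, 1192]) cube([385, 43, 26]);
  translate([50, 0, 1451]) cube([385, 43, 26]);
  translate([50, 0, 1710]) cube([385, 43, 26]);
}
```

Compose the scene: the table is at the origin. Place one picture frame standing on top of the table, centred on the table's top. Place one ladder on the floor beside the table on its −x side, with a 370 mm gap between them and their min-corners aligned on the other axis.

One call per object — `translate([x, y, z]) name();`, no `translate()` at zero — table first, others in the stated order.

table();
translate([80, 375, 750]) picture_frame();
translate([-855, 0, 0]) ladder();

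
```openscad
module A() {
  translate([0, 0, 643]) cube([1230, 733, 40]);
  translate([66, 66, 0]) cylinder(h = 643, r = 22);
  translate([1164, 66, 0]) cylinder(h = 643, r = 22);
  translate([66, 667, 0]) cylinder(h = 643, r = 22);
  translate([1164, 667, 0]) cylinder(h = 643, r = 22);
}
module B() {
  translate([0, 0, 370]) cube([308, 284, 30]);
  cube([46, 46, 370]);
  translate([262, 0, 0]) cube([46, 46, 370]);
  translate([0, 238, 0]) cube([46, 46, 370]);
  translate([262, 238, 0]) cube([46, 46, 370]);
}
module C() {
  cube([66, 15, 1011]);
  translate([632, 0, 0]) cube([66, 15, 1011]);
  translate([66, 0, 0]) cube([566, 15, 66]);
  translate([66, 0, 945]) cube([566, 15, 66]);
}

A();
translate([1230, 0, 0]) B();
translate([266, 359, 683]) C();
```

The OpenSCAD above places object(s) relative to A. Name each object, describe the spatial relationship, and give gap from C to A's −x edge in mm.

The picture frame's min-x is at 266; the table's min-x is 0; gap = 266 mm.

A is a table. B is a stool. C is a picture frame. The stool is against the table's +x side, with their −y faces flush. The picture frame is on top of the table, centred. The gap from the picture frame to the table's −x edge is 266 mm.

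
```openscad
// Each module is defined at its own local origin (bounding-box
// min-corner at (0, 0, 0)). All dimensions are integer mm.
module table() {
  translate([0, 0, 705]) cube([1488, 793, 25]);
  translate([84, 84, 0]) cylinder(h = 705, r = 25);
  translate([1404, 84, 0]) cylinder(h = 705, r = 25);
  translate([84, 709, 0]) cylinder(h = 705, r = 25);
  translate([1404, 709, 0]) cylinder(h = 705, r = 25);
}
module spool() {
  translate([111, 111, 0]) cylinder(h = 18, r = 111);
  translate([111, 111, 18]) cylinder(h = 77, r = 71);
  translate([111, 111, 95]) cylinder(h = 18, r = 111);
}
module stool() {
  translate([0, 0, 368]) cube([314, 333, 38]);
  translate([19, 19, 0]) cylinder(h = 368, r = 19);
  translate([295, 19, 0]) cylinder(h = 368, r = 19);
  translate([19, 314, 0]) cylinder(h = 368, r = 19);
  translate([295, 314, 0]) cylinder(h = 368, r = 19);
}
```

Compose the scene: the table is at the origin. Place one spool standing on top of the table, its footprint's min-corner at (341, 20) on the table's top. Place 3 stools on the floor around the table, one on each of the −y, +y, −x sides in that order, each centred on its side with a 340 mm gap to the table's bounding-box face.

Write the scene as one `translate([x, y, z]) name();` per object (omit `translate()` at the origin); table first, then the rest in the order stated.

table();
translate([341, 20, 730]) spool();
translate([587, -673, 0]) stool();
translate([587, 1133, 0]) stool();
translate([-654, 230, 0]) stool();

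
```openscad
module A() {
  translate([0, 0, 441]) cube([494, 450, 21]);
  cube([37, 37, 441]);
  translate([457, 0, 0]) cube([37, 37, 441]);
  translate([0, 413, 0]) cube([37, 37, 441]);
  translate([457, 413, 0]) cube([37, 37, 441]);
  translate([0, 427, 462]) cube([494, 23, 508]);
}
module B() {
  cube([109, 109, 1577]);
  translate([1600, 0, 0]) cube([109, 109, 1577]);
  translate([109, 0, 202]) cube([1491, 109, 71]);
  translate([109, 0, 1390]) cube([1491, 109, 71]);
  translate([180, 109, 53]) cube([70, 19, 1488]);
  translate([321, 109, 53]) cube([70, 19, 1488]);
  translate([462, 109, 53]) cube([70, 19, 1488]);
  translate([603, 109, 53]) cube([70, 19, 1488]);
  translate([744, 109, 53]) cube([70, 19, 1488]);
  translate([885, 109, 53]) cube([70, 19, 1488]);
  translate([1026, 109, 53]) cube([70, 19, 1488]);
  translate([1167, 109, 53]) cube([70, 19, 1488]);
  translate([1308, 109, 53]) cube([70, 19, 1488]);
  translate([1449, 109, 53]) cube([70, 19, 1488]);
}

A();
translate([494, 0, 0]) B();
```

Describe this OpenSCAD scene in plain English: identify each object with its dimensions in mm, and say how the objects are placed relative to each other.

A is a chair. The seat is a 494×450×21 mm slab with its top at z = 462 mm, on four 37×37 mm corner legs (flush with the seat edges, standing on z = 0). A flat backrest 23 mm thick, 508 mm tall, spans the full seat width and rises from the seat top along its +y edge, rear face flush with the rear of the seat.

B is a fence section. Two 109×109 mm posts, 1577 mm tall, stand on the floor with a clear span of 1491 mm between their inner faces. Two horizontal rails of 109×71 mm section span the gap between the posts with their undersides at z = 202 mm and z = 1390 mm, flush with the posts' −y face. 10 pickets, each 70 mm wide, 19 mm thick and 1488 mm tall, are fixed to the +y face of the rails with their bottoms at z = 53 mm, evenly spaced across the span with equal gaps (rounded down to the nearest mm) at the −x end and between each pair — any rounding remainder accumulates at the +x end.

The fence section is against the chair's +x side, with their −y faces flush.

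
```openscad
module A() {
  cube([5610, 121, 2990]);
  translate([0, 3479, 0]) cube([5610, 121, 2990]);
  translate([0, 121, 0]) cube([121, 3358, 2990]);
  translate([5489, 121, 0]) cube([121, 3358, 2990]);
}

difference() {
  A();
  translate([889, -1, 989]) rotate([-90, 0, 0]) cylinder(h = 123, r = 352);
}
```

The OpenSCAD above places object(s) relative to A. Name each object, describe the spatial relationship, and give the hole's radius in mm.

A is a house frame. The house frame has a circular hole through its front wall. The hole's radius is 352 mm.

The subtracted cylinder has r = 352 mm.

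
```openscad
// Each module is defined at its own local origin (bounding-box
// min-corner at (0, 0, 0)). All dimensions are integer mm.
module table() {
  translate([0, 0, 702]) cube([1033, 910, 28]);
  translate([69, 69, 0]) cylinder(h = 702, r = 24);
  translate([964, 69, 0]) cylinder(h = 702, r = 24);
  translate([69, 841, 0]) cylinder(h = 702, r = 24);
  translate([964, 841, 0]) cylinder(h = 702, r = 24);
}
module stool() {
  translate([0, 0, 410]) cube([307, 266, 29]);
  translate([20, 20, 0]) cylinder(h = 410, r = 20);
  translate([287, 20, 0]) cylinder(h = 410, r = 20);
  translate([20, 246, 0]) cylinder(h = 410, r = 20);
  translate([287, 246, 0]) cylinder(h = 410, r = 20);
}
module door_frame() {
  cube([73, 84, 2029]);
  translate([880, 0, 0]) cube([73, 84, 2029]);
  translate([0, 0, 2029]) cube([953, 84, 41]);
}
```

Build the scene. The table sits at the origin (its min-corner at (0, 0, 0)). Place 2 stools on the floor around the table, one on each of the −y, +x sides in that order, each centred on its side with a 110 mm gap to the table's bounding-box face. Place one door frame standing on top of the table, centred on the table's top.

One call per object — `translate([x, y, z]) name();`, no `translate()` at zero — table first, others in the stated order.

table();
translate([363, -376, 0]) stool();
translate([1143, 322, 0]) stool();
translate([40, 413, 730]) door_frame();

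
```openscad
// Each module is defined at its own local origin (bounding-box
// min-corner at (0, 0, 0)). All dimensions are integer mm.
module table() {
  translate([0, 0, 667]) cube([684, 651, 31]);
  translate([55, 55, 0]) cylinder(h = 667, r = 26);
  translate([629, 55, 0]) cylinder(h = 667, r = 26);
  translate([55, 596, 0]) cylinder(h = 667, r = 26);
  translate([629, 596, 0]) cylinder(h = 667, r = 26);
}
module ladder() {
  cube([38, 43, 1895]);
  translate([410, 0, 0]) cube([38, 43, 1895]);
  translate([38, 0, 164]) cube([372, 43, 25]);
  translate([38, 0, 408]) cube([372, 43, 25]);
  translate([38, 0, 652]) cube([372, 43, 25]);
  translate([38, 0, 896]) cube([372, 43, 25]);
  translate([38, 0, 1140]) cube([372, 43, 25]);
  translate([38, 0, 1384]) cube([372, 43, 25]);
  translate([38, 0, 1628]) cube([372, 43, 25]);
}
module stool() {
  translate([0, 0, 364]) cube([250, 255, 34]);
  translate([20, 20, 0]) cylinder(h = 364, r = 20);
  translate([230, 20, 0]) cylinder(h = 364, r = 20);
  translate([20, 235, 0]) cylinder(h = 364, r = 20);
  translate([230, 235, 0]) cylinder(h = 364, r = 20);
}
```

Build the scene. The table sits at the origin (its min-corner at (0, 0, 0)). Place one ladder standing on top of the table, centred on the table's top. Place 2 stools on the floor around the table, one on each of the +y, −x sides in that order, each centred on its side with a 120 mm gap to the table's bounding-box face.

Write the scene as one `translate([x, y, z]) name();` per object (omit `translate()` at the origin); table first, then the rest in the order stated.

table();
translate([118, 304, 698]) ladder();
translate([217, 771, 0]) stool();
translate([-370, 198, 0]) stool();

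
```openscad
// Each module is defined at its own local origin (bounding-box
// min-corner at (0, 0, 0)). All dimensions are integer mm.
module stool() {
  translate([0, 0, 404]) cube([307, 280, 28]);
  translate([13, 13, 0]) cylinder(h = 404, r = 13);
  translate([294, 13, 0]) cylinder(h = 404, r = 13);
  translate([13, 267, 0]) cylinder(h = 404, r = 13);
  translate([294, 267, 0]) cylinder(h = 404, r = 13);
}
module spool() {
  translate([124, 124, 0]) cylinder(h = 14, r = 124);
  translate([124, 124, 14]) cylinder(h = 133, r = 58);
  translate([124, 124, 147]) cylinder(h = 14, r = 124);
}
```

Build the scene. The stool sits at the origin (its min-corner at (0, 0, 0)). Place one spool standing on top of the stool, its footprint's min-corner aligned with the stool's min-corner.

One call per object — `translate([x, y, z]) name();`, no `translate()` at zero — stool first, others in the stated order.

stool();
translate([0, 0, 432]) spool();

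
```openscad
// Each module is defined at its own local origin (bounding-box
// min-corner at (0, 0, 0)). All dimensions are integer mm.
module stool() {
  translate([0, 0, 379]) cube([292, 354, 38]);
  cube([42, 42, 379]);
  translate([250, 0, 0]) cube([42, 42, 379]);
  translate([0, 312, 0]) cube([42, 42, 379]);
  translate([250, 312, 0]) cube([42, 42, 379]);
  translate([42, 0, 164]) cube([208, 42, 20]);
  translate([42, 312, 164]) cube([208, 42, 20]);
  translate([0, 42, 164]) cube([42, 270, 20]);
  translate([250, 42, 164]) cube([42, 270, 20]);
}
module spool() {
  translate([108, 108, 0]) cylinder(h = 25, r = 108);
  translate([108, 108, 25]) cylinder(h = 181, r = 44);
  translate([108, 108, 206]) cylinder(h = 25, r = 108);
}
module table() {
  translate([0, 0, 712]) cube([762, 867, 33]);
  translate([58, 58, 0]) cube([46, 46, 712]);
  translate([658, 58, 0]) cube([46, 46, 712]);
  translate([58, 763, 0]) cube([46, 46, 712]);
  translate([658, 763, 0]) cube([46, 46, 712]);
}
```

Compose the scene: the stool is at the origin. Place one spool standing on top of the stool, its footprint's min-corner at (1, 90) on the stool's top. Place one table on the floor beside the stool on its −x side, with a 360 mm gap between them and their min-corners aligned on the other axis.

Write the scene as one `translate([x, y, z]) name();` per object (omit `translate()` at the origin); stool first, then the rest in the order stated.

stool();
translate([1, 90, 417]) spool();
translate([-1122, 0, 0]) table();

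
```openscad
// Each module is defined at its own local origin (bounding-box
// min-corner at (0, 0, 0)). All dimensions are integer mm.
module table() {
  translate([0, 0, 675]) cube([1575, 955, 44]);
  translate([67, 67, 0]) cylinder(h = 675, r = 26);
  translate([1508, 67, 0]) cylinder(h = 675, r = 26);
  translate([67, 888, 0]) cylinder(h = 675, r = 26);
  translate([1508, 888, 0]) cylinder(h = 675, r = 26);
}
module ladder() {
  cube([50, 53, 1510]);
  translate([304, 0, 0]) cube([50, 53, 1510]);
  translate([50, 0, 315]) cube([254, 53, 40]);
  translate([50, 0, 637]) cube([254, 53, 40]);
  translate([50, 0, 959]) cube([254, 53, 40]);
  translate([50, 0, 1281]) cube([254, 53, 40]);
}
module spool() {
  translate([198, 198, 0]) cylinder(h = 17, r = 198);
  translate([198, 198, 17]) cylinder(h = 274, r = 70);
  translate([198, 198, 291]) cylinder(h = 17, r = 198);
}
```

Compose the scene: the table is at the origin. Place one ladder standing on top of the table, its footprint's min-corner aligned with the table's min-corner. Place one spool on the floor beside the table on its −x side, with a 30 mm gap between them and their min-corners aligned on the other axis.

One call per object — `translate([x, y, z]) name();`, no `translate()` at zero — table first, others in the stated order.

table();
translate([0, 0, 719]) ladder();
translate([-426, 0, 0]) spool();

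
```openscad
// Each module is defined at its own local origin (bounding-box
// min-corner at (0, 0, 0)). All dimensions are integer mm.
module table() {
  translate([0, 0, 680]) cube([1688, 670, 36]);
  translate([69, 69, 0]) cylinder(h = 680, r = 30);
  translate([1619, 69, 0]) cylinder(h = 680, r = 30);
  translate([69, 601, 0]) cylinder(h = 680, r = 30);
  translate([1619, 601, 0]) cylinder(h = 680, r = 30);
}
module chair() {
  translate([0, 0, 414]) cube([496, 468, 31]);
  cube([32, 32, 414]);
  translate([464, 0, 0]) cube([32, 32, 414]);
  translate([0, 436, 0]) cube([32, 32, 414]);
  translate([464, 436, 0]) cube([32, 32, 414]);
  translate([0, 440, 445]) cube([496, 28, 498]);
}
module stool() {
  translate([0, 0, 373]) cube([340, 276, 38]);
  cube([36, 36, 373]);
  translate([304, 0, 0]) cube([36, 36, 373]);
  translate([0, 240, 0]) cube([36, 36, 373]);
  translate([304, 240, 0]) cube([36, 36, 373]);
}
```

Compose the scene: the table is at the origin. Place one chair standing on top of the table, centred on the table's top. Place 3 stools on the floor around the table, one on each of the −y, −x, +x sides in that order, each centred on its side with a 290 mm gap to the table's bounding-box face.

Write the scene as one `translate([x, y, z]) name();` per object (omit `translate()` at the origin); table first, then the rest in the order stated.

table();
translate([596, 101, 716]) chair();
translate([674, -566, 0]) stool();
translate([-630, 197, 0]) stool();
translate([1978, 197, 0]) stool();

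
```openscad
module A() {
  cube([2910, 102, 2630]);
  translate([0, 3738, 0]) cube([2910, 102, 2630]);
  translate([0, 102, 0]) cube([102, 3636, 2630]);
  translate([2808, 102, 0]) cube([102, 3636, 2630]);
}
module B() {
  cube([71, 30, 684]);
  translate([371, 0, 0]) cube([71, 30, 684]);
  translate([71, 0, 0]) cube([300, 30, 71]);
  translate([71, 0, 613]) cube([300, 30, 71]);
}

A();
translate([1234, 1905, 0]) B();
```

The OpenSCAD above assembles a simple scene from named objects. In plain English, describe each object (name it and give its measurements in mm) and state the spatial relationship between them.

A is the wall frame of a small rectangular building: four walls, each 2630 mm tall and 102 mm thick, enclosing a footprint 2910 mm (x) by 3840 mm (y) outside-to-outside, with no floor or roof. The front and back walls (the −y and +y sides) span the full width; the two side walls fit between them.

B is a rectangular picture frame lying in the x–z plane (depth along y). The opening is 300 mm wide (x) by 542 mm tall (z), surrounded by a border 71 mm wide on all four sides. The frame is 30 mm deep and is made of two full-height vertical stiles with two horizontal rails fitted between them.

The picture frame sits inside the house frame, centred.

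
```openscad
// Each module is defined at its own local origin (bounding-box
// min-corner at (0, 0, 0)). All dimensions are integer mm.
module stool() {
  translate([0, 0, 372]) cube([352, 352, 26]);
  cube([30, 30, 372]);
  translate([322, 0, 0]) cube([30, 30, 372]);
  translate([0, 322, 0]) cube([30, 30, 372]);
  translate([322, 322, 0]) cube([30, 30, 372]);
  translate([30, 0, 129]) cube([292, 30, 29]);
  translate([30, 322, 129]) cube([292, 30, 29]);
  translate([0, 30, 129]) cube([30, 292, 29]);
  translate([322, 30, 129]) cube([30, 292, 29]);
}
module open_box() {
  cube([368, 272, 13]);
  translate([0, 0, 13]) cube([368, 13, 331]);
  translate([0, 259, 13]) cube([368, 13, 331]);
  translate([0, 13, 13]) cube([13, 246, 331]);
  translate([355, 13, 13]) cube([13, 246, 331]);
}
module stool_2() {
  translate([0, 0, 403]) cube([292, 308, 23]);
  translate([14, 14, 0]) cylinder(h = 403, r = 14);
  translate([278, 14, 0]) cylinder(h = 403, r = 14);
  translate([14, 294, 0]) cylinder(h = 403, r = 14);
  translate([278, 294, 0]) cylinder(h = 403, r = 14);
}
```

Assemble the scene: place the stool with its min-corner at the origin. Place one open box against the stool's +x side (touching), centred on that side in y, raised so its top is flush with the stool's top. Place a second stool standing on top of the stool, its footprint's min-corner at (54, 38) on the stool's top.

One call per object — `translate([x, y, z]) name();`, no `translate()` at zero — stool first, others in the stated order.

stool();
translate([352, 40, 54]) open_box();
translate([54, 38, 398]) stool_2();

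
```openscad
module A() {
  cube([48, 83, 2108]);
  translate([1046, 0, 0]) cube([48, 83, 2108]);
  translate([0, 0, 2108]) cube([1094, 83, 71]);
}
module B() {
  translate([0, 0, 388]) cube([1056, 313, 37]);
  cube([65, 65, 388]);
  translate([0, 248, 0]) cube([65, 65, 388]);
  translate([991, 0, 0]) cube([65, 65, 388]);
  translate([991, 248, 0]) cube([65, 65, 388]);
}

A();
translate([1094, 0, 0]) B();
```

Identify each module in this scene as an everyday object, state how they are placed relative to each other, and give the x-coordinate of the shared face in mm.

The door frame's +x face and the bench's −x face are both at x = 1094 mm.

A is a door frame. B is a bench. The bench is against the door frame's +x side, with their −y faces flush. The x-coordinate of the shared face is 1094 mm.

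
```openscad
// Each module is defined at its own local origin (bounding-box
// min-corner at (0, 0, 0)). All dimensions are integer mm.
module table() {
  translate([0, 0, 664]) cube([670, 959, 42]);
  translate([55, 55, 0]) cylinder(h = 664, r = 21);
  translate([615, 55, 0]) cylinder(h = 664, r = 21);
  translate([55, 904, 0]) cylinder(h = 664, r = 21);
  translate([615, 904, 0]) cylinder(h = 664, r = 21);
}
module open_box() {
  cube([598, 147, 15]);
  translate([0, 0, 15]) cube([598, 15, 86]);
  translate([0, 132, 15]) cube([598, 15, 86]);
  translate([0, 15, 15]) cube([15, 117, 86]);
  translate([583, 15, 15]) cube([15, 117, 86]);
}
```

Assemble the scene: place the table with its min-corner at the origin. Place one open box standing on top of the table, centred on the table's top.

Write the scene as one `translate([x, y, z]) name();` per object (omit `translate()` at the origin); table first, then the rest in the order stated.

table();
translate([36, 406, 706]) open_box();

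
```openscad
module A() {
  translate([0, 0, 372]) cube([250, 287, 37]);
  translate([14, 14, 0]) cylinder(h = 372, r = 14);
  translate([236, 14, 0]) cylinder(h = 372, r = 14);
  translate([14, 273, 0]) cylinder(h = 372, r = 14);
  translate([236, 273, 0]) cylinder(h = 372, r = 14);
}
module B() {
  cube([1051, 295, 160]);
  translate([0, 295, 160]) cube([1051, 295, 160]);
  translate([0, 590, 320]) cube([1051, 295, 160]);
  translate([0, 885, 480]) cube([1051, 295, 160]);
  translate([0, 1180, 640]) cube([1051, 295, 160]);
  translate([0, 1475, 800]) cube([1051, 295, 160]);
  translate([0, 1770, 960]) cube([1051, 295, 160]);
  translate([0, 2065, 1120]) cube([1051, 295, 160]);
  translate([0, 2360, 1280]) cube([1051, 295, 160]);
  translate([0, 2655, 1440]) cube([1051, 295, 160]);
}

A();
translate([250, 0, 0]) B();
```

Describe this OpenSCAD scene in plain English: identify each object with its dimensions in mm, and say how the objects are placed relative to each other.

A is a four-legged stool. The seat is 250×287 mm, 37 mm thick, top at z = 409 mm. It stands on four round legs, each 28 mm in diameter, from z = 0 to the seat underside, each leg's axis is inset half a diameter from the nearest pair of seat edges (so the leg's bounding box is flush with the corner).

B is a run of 10 identical solid stair steps. Each tread is 1051×295 mm and each step block is 160 mm high. Step 1 rests on the floor; step k is offset from step 1 by (k−1)×295 mm in y and (k−1)×160 mm in z.

The staircase is against the stool's +x side, with their −y faces flush.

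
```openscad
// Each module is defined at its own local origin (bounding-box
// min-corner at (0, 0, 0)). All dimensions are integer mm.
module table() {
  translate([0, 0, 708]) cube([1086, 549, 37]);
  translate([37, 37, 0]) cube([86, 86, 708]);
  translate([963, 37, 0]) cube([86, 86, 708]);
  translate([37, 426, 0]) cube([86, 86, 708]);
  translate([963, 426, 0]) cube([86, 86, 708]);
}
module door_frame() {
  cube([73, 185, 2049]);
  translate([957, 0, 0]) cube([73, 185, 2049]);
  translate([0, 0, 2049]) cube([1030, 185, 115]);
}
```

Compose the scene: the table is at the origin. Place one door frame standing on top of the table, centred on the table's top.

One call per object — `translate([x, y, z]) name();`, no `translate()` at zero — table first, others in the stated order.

table();
translate([28, 182, 745]) door_frame();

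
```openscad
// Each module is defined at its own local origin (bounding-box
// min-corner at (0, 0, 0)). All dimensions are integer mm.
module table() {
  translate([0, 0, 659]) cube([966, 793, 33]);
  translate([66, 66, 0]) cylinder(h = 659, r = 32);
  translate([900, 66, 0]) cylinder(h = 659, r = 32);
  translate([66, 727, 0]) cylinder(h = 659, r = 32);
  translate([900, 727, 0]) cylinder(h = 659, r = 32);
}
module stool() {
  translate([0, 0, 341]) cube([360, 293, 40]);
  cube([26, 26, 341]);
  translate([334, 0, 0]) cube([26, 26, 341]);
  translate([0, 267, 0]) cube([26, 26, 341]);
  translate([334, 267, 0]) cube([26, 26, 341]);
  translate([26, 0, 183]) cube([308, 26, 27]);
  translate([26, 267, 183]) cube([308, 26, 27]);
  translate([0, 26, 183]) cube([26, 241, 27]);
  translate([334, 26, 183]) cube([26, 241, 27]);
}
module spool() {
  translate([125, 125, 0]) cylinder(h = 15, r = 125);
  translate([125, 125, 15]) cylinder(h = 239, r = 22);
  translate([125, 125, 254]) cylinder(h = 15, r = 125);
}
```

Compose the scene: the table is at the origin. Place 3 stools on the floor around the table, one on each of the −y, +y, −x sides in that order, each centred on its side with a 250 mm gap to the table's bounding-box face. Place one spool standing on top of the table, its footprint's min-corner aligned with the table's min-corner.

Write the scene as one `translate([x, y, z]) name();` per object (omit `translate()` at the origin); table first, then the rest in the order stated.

table();
translate([303, -543, 0]) stool();
translate([303, 1043, 0]) stool();
translate([-610, 250, 0]) stool();
translate([0, 0, 692]) spool();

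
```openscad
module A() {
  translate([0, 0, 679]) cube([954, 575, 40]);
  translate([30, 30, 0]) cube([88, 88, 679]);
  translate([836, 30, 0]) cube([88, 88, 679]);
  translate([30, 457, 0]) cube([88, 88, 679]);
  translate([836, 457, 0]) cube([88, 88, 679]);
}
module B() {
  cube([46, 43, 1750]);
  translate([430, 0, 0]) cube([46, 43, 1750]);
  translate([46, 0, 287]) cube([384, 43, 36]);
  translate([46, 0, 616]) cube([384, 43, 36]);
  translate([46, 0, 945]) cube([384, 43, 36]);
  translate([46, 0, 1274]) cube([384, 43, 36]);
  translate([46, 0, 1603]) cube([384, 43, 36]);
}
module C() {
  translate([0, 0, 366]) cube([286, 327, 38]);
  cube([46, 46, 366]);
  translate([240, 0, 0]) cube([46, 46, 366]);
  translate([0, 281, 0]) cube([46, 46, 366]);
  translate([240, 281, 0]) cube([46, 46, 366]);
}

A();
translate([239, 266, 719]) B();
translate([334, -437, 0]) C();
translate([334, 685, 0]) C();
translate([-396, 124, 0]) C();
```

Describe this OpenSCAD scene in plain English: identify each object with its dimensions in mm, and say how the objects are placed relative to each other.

A is a table: top 954 mm (x) × 575 mm (y), 40 mm thick, upper face at z = 719 mm, on four 88×88 mm square legs, each inset 30 mm from the nearest pair of top edges, running from z = 0 to the bottom of the top.

B is a straight ladder. Two 46×43 mm vertical rails, 1750 mm tall, stand 476 mm apart (outside-to-outside) with their front faces coplanar on the −y side. 5 rungs, each 43 mm deep and 36 mm tall, span between the inner faces of the rails, front faces flush with the rails. The lowest rung's underside is at z = 287 mm and rungs are spaced 329 mm apart (underside to underside).

C is a four-legged stool. The seat is a 286×327×38 mm slab whose top surface is at z = 404 mm; four square legs, each 46×46 mm in cross-section, run from the floor (z = 0) to the underside of the seat, each flush with a corner of the seat.

The ladder is on top of the table, centred. Three stools sit around the table at the −y, +y, −x sides.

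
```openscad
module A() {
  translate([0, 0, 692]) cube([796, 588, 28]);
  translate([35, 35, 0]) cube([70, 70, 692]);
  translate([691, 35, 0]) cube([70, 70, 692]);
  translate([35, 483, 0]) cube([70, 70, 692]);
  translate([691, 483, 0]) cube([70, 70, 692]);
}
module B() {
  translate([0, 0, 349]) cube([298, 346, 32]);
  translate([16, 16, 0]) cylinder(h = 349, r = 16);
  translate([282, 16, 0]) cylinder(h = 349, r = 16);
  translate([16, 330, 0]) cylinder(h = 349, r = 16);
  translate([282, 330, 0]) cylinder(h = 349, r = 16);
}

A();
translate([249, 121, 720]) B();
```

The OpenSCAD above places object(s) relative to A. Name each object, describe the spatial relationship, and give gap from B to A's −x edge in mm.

A is a table. B is a stool. The stool is on top of the table, centred. The gap from the stool to the table's −x edge is 249 mm.

The stool's min-x is at 249; the table's min-x is 0; gap = 249 mm.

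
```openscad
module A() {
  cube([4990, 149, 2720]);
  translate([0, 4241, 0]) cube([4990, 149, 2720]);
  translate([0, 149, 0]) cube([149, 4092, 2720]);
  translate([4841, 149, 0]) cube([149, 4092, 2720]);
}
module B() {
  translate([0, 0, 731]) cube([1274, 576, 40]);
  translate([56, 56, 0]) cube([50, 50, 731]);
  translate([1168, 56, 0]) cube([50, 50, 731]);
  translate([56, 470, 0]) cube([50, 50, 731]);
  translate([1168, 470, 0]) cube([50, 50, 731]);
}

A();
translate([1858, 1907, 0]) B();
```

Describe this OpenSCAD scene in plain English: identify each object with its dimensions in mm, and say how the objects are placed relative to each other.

A is the wall frame of a small rectangular building: four walls, each 2720 mm tall and 149 mm thick, enclosing a footprint 4990 mm (x) by 4390 mm (y) outside-to-outside, with no floor or roof. The front and back walls (the −y and +y sides) span the full width; the two side walls fit between them.

B is a table with a 1274×576 mm rectangular top, 40 mm thick, top surface at z = 771 mm, supported by four 50×50 mm square legs, each inset 56 mm from the nearest pair of top edges, running from the floor.

The table sits inside the house frame, centred.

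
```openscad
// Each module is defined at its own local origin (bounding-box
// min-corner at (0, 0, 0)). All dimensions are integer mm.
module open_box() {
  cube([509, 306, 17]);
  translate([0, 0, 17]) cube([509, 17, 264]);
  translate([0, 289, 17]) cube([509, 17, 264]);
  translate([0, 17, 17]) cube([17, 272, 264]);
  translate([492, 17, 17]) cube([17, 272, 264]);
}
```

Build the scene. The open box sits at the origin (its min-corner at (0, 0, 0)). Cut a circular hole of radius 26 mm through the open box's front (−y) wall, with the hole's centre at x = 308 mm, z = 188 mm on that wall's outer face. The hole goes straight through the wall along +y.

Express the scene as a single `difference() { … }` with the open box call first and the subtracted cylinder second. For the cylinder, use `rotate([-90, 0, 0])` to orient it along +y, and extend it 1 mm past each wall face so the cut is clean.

difference() {
  open_box();
  translate([308, -1, 188]) rotate([-90, 0, 0]) cylinder(h = 19, r = 26);
}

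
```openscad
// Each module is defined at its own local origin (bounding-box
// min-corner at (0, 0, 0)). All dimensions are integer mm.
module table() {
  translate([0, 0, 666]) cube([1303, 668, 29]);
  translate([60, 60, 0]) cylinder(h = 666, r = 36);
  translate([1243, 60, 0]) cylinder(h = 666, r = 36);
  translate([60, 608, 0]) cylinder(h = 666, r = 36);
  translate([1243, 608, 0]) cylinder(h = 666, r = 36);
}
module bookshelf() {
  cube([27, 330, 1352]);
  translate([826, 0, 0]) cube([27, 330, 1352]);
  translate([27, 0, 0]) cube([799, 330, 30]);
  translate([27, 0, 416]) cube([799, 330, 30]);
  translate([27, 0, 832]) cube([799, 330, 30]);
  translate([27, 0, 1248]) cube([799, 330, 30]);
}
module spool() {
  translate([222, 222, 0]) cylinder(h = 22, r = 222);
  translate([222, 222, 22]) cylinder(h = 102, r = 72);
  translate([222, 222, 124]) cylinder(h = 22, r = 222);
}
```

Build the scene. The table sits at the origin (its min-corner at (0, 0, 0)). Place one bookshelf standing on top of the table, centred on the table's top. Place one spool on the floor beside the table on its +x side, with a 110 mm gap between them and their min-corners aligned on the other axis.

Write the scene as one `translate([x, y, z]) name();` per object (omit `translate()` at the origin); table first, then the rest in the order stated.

table();
translate([225, 169, 695]) bookshelf();
translate([1413, 0, 0]) spool();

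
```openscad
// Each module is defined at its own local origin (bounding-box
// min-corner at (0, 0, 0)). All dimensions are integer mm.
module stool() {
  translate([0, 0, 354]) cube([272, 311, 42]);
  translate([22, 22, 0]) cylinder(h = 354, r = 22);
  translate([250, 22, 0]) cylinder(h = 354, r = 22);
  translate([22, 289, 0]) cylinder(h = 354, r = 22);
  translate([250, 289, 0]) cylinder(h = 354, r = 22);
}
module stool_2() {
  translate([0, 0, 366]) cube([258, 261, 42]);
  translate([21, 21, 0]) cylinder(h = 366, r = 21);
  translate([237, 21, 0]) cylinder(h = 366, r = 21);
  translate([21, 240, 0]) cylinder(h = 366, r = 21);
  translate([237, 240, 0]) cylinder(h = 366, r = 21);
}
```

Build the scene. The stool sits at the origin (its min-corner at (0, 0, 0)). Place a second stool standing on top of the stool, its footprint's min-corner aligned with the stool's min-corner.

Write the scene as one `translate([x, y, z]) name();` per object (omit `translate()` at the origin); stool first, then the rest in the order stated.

stool();
translate([0, 0, 396]) stool_2();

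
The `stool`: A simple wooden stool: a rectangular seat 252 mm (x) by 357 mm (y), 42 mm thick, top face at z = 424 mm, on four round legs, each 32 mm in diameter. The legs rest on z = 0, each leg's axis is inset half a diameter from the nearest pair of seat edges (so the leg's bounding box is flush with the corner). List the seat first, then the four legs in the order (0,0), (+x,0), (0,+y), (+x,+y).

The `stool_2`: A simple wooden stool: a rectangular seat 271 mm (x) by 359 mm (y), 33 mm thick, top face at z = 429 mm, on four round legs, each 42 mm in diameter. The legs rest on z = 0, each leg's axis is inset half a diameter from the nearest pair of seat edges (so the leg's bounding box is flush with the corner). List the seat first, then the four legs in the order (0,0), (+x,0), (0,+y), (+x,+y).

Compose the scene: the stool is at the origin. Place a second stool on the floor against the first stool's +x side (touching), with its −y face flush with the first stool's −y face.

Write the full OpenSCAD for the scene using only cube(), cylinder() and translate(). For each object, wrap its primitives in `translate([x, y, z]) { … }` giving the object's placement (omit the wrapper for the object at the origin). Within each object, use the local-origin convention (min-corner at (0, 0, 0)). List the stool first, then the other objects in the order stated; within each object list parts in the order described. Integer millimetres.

translate([0, 0, 382]) cube([252, 357, 42]);
translate([16, 16, 0]) cylinder(h = 382, r = 16);
translate([236, 16, 0]) cylinder(h = 382, r = 16);
translate([16, 341, 0]) cylinder(h = 382, r = 16);
translate([236, 341, 0]) cylinder(h = 382, r = 16);
translate([252, 0, 0]) {
  translate([0, 0, 396]) cube([271, 359, 33]);
  translate([21, 21, 0]) cylinder(h = 396, r = 21);
  translate([250, 21, 0]) cylinder(h = 396, r = 21);
  translate([21, 338, 0]) cylinder(h = 396, r = 21);
  translate([250, 338, 0]) cylinder(h = 396, r = 21);
}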